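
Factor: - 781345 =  - 5^1*156269^1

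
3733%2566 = 1167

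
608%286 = 36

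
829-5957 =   -  5128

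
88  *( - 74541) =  - 6559608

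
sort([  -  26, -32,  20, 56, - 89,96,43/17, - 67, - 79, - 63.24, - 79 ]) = [ - 89,  -  79 , - 79, - 67, - 63.24, - 32, - 26,  43/17,  20,56, 96 ] 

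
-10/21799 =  - 10/21799 =-  0.00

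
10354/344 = 5177/172 = 30.10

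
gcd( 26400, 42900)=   3300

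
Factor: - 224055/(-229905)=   383/393 = 3^( - 1 )*131^( - 1 )*383^1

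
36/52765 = 36/52765 = 0.00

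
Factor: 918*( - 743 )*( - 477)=2^1*3^5*17^1*53^1*743^1 = 325349298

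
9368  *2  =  18736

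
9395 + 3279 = 12674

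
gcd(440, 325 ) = 5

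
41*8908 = 365228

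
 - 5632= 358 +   -  5990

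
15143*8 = 121144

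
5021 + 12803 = 17824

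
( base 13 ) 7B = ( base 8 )146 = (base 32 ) 36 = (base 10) 102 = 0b1100110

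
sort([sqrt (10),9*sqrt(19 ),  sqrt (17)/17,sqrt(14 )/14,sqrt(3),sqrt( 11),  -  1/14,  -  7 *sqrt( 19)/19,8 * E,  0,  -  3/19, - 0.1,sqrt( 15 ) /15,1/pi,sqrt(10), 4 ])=[-7 * sqrt(19) /19, -3/19, - 0.1,  -  1/14,  0,sqrt(17 )/17, sqrt( 15) /15, sqrt(14 ) /14,1/pi,sqrt(3),sqrt( 10) , sqrt(10 ),sqrt( 11),4,8*E, 9*sqrt(19)]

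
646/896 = 323/448 = 0.72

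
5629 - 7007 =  - 1378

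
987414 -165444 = 821970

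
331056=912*363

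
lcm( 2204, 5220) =99180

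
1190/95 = 12+10/19 = 12.53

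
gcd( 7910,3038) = 14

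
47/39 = 47/39= 1.21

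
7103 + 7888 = 14991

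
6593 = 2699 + 3894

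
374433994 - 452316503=- 77882509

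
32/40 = 4/5 = 0.80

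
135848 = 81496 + 54352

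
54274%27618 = 26656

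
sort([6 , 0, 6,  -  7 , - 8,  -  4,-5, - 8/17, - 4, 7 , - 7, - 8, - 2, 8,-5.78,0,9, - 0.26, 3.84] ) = [ - 8 ,- 8, - 7,-7, - 5.78, - 5 ,-4,-4,- 2,-8/17 , - 0.26, 0, 0, 3.84,  6,6,7,8, 9 ]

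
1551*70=108570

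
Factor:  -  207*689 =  - 142623 = -  3^2*13^1*23^1*53^1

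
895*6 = 5370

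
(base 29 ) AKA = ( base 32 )8p8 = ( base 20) 12a0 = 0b10001100101000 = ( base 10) 9000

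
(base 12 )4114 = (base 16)1BA0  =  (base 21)G0G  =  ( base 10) 7072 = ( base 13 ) 32b0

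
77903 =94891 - 16988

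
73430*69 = 5066670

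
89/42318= 89/42318 = 0.00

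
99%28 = 15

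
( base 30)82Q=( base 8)16166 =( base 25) BGB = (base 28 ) 986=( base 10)7286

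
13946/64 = 6973/32 = 217.91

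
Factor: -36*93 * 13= - 43524 = -2^2*3^3*13^1 *31^1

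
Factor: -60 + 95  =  35 = 5^1*7^1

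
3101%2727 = 374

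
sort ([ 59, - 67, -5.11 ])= [ - 67,- 5.11,  59]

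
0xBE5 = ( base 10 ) 3045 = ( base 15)d80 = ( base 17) a92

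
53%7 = 4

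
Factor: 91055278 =2^1*67^1*679517^1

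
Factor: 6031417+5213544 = 7^2 * 13^1 * 127^1*139^1 = 11244961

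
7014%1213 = 949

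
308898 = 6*51483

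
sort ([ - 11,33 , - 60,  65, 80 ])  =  [ -60, - 11,33, 65, 80]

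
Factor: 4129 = 4129^1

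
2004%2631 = 2004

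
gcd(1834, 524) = 262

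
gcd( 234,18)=18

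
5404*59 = 318836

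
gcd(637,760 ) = 1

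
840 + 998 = 1838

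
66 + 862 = 928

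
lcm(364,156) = 1092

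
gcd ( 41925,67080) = 8385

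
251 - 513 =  - 262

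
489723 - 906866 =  - 417143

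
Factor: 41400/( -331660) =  - 90/721= - 2^1 * 3^2* 5^1*7^( - 1 )*103^ ( - 1 )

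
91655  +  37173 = 128828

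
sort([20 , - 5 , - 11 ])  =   [ - 11, - 5 , 20] 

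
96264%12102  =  11550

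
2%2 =0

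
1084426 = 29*37394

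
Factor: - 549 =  -3^2*61^1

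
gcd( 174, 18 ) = 6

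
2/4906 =1/2453 = 0.00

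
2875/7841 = 2875/7841= 0.37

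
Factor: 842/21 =2^1*3^(-1)*7^( - 1 )*421^1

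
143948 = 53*2716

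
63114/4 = 31557/2 = 15778.50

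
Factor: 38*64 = 2^7* 19^1 = 2432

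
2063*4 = 8252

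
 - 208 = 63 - 271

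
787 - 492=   295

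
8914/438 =20 + 77/219  =  20.35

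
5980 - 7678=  - 1698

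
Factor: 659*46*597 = 2^1 * 3^1 * 23^1*199^1 * 659^1 = 18097458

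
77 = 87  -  10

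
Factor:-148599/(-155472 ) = 627/656 = 2^( - 4 )*3^1*11^1*19^1*41^( - 1 )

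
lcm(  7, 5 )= 35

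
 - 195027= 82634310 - 82829337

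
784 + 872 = 1656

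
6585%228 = 201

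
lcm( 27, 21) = 189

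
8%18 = 8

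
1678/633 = 1678/633=2.65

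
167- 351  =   - 184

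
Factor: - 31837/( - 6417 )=1027/207 =3^( - 2 )*13^1*23^ ( - 1 )*79^1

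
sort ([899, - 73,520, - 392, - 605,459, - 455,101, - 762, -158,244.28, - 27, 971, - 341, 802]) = [ - 762,  -  605, - 455, - 392, - 341 , - 158, - 73, - 27,101,244.28,459,520, 802 , 899,971]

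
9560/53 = 180+20/53 = 180.38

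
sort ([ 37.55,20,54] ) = [20 , 37.55,54 ] 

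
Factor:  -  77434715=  - 5^1*877^1*17659^1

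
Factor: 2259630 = 2^1*3^3*5^1*8369^1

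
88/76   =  1 + 3/19 =1.16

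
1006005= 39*25795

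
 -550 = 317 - 867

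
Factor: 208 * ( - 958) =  - 2^5 * 13^1*479^1 = - 199264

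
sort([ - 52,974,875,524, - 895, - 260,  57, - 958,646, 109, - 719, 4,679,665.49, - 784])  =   [ -958, - 895,-784  ,- 719, - 260, - 52,4,57, 109,524,646, 665.49, 679,875,974]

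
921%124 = 53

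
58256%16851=7703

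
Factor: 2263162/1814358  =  1131581/907179 = 3^(-1 )*7^( - 1)*11^1*13^(-1 )*3323^( - 1 )*102871^1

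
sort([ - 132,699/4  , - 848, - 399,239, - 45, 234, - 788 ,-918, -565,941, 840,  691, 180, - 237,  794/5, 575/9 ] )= [- 918,  -  848, - 788, - 565, - 399, - 237 , - 132, - 45, 575/9 , 794/5,699/4, 180, 234,239,691, 840, 941]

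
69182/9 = 69182/9 = 7686.89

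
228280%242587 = 228280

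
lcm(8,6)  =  24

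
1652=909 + 743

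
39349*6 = 236094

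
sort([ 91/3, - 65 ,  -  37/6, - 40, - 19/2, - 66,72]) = [  -  66, - 65, - 40, - 19/2, - 37/6 , 91/3 , 72]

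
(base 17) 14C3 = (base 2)1100010000100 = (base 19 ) h76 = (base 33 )5p6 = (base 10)6276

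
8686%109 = 75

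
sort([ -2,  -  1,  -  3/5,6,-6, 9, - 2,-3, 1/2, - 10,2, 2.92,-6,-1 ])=[ - 10, - 6, - 6, - 3,-2, - 2, - 1, - 1, - 3/5,1/2, 2, 2.92, 6,9 ]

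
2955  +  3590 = 6545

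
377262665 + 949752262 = 1327014927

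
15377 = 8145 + 7232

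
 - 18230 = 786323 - 804553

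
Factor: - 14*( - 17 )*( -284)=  - 2^3*7^1*17^1*71^1 = - 67592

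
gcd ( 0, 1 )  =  1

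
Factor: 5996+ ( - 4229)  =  3^1*19^1*31^1 = 1767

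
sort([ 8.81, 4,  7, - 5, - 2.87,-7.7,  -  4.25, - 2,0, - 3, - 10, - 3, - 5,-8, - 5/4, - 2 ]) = [ - 10, - 8, - 7.7,-5, - 5,  -  4.25, - 3,  -  3, - 2.87, - 2, - 2, - 5/4,0, 4,7, 8.81 ]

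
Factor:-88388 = - 2^2*19^1*1163^1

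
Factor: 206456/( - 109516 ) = -2^1*11^( - 1) *19^( -1)*197^1= - 394/209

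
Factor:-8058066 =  - 2^1*3^1*137^1*9803^1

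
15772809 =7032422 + 8740387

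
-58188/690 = -85 + 77/115 = - 84.33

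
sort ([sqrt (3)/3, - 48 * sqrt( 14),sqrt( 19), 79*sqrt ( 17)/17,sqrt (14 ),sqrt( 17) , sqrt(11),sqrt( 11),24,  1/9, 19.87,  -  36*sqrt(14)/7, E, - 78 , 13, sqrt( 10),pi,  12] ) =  [- 48*sqrt(14), - 78, - 36*sqrt( 14)/7, 1/9,  sqrt( 3)/3, E, pi, sqrt(10),  sqrt( 11),sqrt ( 11 ), sqrt(14), sqrt( 17),sqrt( 19 ), 12, 13, 79*sqrt( 17)/17 , 19.87,  24]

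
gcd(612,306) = 306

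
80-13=67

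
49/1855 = 7/265 = 0.03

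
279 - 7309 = -7030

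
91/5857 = 91/5857 = 0.02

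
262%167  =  95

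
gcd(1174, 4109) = 587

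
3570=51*70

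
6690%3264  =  162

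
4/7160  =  1/1790 = 0.00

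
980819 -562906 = 417913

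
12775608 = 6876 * 1858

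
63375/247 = 256 + 11/19 = 256.58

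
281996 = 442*638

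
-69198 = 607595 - 676793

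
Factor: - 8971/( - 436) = 2^( - 2) * 109^( - 1 )*8971^1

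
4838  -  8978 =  - 4140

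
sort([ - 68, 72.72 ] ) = [-68,72.72] 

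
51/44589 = 17/14863 = 0.00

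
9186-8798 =388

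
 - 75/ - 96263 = 75/96263 = 0.00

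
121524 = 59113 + 62411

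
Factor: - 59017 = - 7^1 * 8431^1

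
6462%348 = 198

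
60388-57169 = 3219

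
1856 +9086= 10942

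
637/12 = 637/12 = 53.08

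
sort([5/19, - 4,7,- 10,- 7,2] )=[ - 10, - 7, - 4, 5/19, 2,7]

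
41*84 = 3444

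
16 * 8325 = 133200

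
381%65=56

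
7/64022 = 1/9146 = 0.00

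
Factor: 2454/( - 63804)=-2^( - 1)*13^( - 1 ) = - 1/26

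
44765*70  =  3133550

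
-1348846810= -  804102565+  - 544744245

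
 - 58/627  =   - 1+569/627=- 0.09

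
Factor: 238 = 2^1*7^1*17^1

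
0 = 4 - 4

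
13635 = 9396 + 4239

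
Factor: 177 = 3^1*59^1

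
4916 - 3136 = 1780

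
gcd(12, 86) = 2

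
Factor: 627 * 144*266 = 24016608= 2^5*3^3*7^1*11^1*19^2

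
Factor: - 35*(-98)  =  3430 = 2^1*5^1*7^3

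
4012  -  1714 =2298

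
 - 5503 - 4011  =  -9514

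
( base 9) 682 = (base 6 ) 2332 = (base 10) 560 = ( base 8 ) 1060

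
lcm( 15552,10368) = 31104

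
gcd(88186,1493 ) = 1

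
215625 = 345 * 625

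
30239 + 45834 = 76073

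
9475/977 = 9475/977= 9.70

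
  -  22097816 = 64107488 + - 86205304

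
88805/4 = 88805/4=22201.25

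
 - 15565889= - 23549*661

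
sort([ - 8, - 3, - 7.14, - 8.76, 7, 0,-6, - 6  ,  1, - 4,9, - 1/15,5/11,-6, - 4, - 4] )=[ - 8.76, - 8, - 7.14,- 6, - 6 , - 6, - 4, - 4, - 4,- 3, - 1/15 , 0,5/11,1,7, 9 ]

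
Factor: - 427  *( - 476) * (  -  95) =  - 2^2*5^1*7^2*17^1*19^1*61^1 = - 19308940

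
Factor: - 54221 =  - 59^1 * 919^1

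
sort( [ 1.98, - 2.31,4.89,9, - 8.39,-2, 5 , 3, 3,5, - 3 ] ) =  [- 8.39  , - 3, -2.31,-2, 1.98,3, 3,4.89, 5,5,  9] 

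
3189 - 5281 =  - 2092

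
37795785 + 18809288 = 56605073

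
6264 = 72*87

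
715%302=111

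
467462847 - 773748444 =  - 306285597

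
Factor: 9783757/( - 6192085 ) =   -  5^ ( - 1 )*521^( - 1 )*2377^( - 1 )*9783757^1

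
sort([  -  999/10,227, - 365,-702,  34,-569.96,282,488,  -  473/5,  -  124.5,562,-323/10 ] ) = [-702 , - 569.96, - 365,-124.5, - 999/10, - 473/5, - 323/10 , 34 , 227,282, 488,562 ]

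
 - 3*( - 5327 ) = 15981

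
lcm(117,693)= 9009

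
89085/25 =3563+ 2/5  =  3563.40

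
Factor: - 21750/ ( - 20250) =3^ ( - 3)*29^1 = 29/27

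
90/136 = 45/68 = 0.66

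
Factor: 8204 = 2^2 * 7^1*293^1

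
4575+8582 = 13157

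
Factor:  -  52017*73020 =  -  3798281340 = - 2^2*3^2*5^1 * 7^1 * 1217^1 * 2477^1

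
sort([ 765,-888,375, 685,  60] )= [  -  888, 60, 375, 685, 765]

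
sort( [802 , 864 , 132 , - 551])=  [-551, 132,  802 , 864]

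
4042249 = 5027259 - 985010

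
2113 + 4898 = 7011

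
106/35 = 106/35= 3.03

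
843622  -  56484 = 787138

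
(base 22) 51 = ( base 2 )1101111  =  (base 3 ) 11010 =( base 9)133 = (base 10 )111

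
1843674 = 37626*49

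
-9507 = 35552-45059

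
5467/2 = 2733 + 1/2 = 2733.50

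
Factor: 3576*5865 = 20973240=2^3 * 3^2*5^1 * 17^1*23^1 *149^1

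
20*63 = 1260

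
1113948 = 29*38412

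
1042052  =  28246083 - 27204031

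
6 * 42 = 252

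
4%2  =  0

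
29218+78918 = 108136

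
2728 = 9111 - 6383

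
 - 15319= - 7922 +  - 7397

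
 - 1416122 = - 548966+  -  867156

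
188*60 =11280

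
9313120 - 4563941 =4749179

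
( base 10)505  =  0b111111001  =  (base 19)17B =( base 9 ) 621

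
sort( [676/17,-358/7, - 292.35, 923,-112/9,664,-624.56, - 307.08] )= [-624.56,  -  307.08,- 292.35,- 358/7,  -  112/9, 676/17, 664,923 ] 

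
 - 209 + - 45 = - 254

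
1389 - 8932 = - 7543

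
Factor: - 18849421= - 337^1*55933^1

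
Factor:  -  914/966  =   - 3^ ( - 1) * 7^( - 1)*23^( - 1) * 457^1 =- 457/483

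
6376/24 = 265+2/3 = 265.67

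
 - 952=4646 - 5598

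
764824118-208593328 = 556230790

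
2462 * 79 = 194498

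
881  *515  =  453715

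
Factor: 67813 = 17^1*3989^1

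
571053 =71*8043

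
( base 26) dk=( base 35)a8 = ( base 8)546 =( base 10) 358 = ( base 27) D7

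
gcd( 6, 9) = 3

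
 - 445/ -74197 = 445/74197 = 0.01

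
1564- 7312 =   -  5748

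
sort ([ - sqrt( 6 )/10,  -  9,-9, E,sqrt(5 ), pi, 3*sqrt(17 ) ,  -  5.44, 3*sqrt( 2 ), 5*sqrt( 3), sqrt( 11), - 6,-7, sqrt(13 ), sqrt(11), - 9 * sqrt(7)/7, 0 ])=[ - 9, - 9,  -  7, - 6,  -  5.44, - 9*sqrt(7)/7, - sqrt(6 )/10,0, sqrt(5 ), E, pi,sqrt(11) , sqrt( 11 ) , sqrt ( 13 ),  3*sqrt( 2), 5 * sqrt (3 ), 3*sqrt ( 17 )]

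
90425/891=90425/891 = 101.49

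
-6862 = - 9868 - -3006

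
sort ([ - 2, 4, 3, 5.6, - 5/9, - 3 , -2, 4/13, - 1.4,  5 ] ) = [ -3, - 2, - 2,  -  1.4, - 5/9, 4/13, 3, 4,5, 5.6]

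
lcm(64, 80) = 320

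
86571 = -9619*( - 9) 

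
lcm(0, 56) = 0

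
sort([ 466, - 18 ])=[ - 18, 466]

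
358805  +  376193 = 734998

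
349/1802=349/1802 = 0.19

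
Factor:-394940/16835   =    -  868/37 = -2^2*7^1*31^1*37^( - 1 )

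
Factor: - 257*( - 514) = 2^1*257^2 = 132098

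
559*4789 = 2677051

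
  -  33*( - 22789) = 752037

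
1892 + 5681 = 7573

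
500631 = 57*8783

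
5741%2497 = 747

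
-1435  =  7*( - 205 )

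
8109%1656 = 1485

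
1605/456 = 535/152 = 3.52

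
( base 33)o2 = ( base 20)1JE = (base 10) 794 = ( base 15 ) 37e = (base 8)1432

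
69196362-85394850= -16198488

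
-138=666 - 804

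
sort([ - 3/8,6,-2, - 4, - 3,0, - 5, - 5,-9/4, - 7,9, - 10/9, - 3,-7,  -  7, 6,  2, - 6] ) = [ - 7, - 7,-7, -6 , - 5, - 5 , - 4, - 3,-3, - 9/4,-2, - 10/9, - 3/8,0, 2, 6, 6, 9 ]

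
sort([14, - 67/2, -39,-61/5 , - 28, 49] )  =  [ - 39,  -  67/2,-28,  -  61/5 , 14, 49 ]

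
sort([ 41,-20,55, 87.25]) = [ - 20, 41 , 55,  87.25]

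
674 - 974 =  - 300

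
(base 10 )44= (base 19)26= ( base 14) 32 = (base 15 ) 2E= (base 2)101100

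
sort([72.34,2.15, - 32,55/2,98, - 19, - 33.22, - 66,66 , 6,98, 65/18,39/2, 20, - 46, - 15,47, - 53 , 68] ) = [ - 66,- 53, - 46, - 33.22,-32, - 19, - 15,2.15,65/18,6, 39/2,  20,55/2, 47,66,68,72.34,98, 98 ] 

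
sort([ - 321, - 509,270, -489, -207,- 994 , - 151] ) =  [ - 994 ,  -  509, - 489,-321,  -  207,-151,270]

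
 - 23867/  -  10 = 23867/10  =  2386.70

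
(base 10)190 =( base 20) 9a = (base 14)d8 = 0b10111110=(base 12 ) 13a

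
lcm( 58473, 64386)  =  5730354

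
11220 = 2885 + 8335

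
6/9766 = 3/4883 = 0.00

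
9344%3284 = 2776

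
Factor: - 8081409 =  - 3^1*7^1*17^1*22637^1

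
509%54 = 23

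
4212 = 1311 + 2901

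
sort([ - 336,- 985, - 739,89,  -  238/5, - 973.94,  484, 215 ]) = [- 985,  -  973.94, -739,- 336, - 238/5,89, 215, 484]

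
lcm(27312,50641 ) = 2430768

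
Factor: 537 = 3^1*179^1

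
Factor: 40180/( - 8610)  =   - 2^1*3^( - 1 )* 7^1 = - 14/3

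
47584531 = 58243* 817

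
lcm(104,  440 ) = 5720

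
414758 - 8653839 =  - 8239081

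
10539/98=107 + 53/98 = 107.54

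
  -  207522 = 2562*( - 81 )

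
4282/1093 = 3 + 1003/1093 = 3.92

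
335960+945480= 1281440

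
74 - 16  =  58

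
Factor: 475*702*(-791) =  - 2^1 * 3^3*5^2*7^1*13^1 * 19^1*113^1 = - 263758950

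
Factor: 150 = 2^1*3^1*5^2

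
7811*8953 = 69931883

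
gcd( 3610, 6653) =1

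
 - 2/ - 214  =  1/107 = 0.01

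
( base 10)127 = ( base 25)52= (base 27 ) 4J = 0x7F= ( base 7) 241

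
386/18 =21 + 4/9 =21.44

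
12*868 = 10416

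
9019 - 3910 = 5109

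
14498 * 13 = 188474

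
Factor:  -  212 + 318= 2^1*53^1 = 106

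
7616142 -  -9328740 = 16944882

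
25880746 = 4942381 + 20938365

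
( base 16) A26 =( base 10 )2598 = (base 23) 4KM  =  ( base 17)8GE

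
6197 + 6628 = 12825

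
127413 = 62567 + 64846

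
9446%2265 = 386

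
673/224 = 3 + 1/224 = 3.00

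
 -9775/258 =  - 9775/258 = - 37.89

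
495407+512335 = 1007742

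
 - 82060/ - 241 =340 + 120/241 =340.50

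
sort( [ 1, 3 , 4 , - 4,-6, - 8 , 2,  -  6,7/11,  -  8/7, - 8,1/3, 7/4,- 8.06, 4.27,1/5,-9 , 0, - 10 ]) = [ - 10,-9,-8.06, - 8,  -  8, - 6,-6,  -  4,-8/7, 0,1/5,1/3, 7/11,1,7/4,2 , 3 , 4,4.27]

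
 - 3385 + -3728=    - 7113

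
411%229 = 182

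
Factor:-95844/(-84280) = 489/430 = 2^ (-1 )*3^1*5^ ( - 1)*43^( - 1) * 163^1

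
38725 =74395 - 35670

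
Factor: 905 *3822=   2^1*3^1*5^1 * 7^2*13^1 * 181^1 = 3458910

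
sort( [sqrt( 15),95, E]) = [ E, sqrt( 15), 95]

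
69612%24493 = 20626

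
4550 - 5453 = - 903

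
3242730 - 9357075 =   -  6114345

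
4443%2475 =1968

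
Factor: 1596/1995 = 4/5 = 2^2*5^( - 1)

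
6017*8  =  48136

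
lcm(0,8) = 0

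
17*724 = 12308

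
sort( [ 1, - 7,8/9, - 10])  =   [-10, - 7, 8/9,  1] 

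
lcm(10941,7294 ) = 21882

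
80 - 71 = 9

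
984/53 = 18 + 30/53=   18.57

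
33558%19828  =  13730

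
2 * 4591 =9182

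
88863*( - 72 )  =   - 6398136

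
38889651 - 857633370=-818743719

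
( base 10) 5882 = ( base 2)1011011111010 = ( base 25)9A7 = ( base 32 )5NQ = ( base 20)EE2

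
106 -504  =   - 398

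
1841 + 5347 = 7188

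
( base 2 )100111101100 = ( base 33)2AW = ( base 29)30H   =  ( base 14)CD6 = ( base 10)2540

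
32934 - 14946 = 17988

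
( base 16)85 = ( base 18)77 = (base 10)133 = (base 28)4L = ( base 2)10000101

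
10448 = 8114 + 2334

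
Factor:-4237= -19^1  *  223^1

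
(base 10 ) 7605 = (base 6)55113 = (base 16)1DB5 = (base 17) 1956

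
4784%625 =409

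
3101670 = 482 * 6435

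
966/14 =69 = 69.00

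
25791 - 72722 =  -  46931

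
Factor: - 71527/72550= - 2^ ( - 1 )* 5^( - 2)*1451^ ( - 1)*71527^1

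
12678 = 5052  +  7626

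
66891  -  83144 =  - 16253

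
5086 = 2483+2603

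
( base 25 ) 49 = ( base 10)109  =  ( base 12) 91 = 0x6d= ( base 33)3a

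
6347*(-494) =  - 3135418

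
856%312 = 232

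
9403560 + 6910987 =16314547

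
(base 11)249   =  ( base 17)106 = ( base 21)e1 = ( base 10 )295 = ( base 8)447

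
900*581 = 522900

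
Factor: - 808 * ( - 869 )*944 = 2^7 * 11^1*  59^1*79^1*101^1 = 662831488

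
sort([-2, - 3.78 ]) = [ - 3.78, - 2] 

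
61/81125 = 61/81125  =  0.00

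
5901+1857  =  7758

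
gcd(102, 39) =3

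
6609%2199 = 12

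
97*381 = 36957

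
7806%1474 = 436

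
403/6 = 67+1/6 = 67.17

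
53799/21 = 17933/7 = 2561.86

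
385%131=123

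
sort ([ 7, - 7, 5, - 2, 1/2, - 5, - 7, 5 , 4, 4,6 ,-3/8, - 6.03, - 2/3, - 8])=[ - 8, - 7, -7 , - 6.03, - 5, -2, - 2/3, - 3/8, 1/2, 4,4,  5,  5 , 6, 7] 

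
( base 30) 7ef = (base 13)30B1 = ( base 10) 6735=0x1A4F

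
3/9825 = 1/3275 = 0.00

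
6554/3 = 2184 + 2/3 = 2184.67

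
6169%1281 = 1045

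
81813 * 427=34934151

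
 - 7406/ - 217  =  34+4/31 = 34.13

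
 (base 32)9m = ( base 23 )DB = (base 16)136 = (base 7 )622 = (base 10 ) 310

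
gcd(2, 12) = 2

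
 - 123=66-189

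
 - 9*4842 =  - 43578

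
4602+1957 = 6559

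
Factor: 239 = 239^1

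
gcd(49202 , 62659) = 1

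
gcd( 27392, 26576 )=16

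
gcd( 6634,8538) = 2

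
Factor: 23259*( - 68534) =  - 2^1 * 3^1*7753^1*34267^1=- 1594032306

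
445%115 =100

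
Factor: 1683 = 3^2*11^1*17^1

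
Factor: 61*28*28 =2^4*7^2 * 61^1 = 47824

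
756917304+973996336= 1730913640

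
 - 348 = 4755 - 5103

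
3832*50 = 191600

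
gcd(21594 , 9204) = 354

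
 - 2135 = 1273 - 3408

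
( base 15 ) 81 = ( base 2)1111001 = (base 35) 3G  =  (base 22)5b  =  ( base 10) 121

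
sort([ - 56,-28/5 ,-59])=[-59, - 56, -28/5 ] 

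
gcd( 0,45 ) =45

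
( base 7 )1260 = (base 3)122220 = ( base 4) 13203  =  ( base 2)111100011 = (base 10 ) 483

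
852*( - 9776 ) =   -  8329152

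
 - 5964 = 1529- 7493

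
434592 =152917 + 281675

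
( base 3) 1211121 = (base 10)1339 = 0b10100111011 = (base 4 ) 110323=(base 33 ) 17J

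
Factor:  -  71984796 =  - 2^2*3^1*13^1*461441^1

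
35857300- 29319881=6537419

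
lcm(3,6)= 6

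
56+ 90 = 146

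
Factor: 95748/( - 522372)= -79^1*431^(- 1 ) = - 79/431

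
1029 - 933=96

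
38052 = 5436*7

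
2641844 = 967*2732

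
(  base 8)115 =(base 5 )302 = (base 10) 77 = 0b1001101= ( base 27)2n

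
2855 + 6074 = 8929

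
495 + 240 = 735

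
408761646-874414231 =-465652585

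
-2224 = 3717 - 5941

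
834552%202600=24152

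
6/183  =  2/61  =  0.03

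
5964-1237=4727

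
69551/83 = 837 + 80/83= 837.96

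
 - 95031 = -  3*31677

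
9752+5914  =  15666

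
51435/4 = 12858 + 3/4 = 12858.75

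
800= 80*10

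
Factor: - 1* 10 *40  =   - 2^4*5^2 = - 400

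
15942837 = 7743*2059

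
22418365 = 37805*593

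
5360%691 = 523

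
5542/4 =1385 + 1/2 = 1385.50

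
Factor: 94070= 2^1*5^1*23^1 * 409^1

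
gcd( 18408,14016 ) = 24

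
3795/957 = 115/29 = 3.97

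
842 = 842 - 0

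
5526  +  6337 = 11863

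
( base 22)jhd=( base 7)36640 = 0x256F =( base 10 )9583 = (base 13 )4492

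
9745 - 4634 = 5111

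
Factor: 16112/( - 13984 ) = -2^ ( - 1)*23^( - 1 )*53^1= - 53/46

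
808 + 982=1790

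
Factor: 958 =2^1 * 479^1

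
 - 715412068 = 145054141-860466209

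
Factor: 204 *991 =2^2*3^1*17^1*991^1 = 202164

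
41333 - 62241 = - 20908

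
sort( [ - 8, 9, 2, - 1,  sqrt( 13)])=[ - 8,-1,2, sqrt(13), 9] 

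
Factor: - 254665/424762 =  - 2^( - 1)*5^1*13^(-1)*17^( - 1) * 53^1 = -265/442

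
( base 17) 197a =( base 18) 15AB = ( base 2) 1110111011011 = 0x1ddb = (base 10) 7643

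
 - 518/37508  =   - 259/18754  =  - 0.01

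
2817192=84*33538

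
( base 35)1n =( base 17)37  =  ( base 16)3a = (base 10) 58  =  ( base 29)20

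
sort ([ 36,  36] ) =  [36,36] 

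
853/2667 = 853/2667 = 0.32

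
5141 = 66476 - 61335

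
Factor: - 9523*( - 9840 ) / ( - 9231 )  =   - 31235440/3077  =  - 2^4*5^1*17^(  -  1 ) *41^1* 89^1*107^1*181^(  -  1) 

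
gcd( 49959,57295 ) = 7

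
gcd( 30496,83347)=1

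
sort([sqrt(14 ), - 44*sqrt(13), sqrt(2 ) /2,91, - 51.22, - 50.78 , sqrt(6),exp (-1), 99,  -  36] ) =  [ - 44*sqrt(13),  -  51.22, - 50.78, - 36,exp ( - 1 ), sqrt(2 ) /2,sqrt ( 6), sqrt(14),91, 99] 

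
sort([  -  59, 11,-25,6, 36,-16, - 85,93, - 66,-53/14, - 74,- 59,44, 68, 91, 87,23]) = [ - 85, - 74,  -  66, - 59,-59, - 25, - 16, - 53/14 , 6, 11, 23, 36,44, 68, 87, 91, 93] 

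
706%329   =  48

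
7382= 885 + 6497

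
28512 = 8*3564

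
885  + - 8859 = -7974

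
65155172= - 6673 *(  -  9764)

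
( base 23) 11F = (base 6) 2343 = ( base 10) 567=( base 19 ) 1ag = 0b1000110111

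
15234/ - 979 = -15234/979 = - 15.56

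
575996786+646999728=1222996514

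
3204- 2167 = 1037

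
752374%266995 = 218384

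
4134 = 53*78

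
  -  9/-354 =3/118 = 0.03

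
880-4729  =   - 3849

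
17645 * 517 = 9122465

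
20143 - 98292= - 78149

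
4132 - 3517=615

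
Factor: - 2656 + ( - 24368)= - 27024 = - 2^4*3^1*563^1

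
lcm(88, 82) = 3608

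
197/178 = 1 + 19/178  =  1.11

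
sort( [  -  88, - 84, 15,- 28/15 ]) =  [ - 88, - 84,-28/15,15 ] 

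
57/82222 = 57/82222 = 0.00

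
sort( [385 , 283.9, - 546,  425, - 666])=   [ - 666, - 546 , 283.9, 385,425]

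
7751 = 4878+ 2873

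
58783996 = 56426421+2357575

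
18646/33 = 565 + 1/33 = 565.03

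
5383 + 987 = 6370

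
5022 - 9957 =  - 4935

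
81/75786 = 27/25262 = 0.00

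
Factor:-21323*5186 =-2^1*2593^1*21323^1 = - 110581078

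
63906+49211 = 113117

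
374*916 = 342584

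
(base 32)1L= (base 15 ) 38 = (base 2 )110101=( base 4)311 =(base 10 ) 53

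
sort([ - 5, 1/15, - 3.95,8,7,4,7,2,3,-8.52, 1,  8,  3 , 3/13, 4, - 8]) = [ - 8.52, - 8,-5,-3.95, 1/15, 3/13, 1,2, 3,3,4,4,7, 7, 8,8 ]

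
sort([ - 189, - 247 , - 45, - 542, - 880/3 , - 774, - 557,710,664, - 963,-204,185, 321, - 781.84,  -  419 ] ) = [- 963, - 781.84,-774, - 557, - 542, - 419,-880/3 , - 247, - 204, - 189,-45,185, 321,664,710] 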